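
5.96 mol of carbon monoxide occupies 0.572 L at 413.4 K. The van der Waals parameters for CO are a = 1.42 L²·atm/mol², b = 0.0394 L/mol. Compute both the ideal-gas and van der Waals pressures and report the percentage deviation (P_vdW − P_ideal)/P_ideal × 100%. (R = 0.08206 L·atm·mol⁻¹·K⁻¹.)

26.03 %

Ideal: P_ideal = nRT/V = (5.96)(0.08206)(413.4)/0.572 = 353.470 atm
vdW: P = nRT/(V − nb) − a n²/V² = 202.185/0.337176 − 50.4407/0.327184 = 599.642 − 154.166 = 445.476 atm
% deviation = (445.476 − 353.470)/353.470 × 100% = 26.03%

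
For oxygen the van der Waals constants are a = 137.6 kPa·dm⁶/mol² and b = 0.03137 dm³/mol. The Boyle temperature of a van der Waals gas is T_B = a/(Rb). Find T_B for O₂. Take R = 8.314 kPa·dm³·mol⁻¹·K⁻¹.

For a van der Waals gas the second virial coefficient B₂ = b − a/(RT) vanishes at T_B = a/(Rb).
T_B = 137.6/(8.314×0.03137) = 137.6/0.26081 = 527.6 K

T_B ≈ 527.6 K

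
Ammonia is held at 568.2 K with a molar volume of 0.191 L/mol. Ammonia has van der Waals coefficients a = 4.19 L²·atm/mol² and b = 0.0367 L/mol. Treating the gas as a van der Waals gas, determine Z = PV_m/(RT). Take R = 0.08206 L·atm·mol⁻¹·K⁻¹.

P = RT/(V_m − b) − a/V_m² = (0.08206)(568.2)/(0.191 − 0.0367) − 4.19/(0.191)²
  = 46.626/0.15430 − 114.85 = 302.18 − 114.85 = 187.33 atm
Z = PV_m/(RT) = (187.33)(0.191)/((0.08206)(568.2)) = 35.780/46.626 = 0.7674

Z ≈ 0.7674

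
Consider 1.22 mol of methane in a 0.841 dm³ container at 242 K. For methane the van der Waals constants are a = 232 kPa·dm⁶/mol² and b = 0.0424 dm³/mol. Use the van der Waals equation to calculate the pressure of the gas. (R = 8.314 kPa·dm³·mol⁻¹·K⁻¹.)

P ≈ 2622 kPa

P = nRT/(V − nb) − a n²/V²
nRT/(V − nb) = (1.22)(8.314)(242)/(0.841 − 1.22×0.0424) = 2454.6/0.78927 = 3110.0 kPa
a n²/V² = (232)(1.22)²/(0.841)² = 488.22 kPa
P = 3110.0 − 488.22 = 2622 kPa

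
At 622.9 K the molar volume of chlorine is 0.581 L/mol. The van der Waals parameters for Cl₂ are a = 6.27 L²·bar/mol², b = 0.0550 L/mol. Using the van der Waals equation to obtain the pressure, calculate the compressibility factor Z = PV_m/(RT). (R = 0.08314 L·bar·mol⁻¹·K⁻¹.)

P = RT/(V_m − b) − a/V_m² = (0.08314)(622.9)/(0.581 − 0.0550) − 6.27/(0.581)²
  = 51.788/0.52600 − 18.574 = 98.456 − 18.574 = 79.882 bar
Z = PV_m/(RT) = (79.882)(0.581)/((0.08314)(622.9)) = 46.411/51.788 = 0.8962

Z ≈ 0.8962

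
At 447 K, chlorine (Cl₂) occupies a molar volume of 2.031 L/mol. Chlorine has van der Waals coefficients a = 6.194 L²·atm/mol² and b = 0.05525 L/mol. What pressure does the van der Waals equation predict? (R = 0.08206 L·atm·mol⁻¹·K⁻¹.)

P ≈ 17.06 atm

P = RT/(V_m − b) − a/V_m²
RT/(V_m − b) = (0.08206)(447)/(2.031 − 0.05525) = 36.681/1.9758 = 18.565 atm
a/V_m² = 6.194/(2.031)² = 1.5016 atm
P = 18.565 − 1.5016 = 17.06 atm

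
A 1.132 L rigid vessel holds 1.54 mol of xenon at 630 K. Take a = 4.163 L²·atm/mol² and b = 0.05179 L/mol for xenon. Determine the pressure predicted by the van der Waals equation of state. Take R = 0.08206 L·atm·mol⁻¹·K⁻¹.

P ≈ 67.96 atm

P = nRT/(V − nb) − a n²/V²
nRT/(V − nb) = (1.54)(0.08206)(630)/(1.132 − 1.54×0.05179) = 79.615/1.0522 = 75.665 atm
a n²/V² = (4.163)(1.54)²/(1.132)² = 7.7047 atm
P = 75.665 − 7.7047 = 67.96 atm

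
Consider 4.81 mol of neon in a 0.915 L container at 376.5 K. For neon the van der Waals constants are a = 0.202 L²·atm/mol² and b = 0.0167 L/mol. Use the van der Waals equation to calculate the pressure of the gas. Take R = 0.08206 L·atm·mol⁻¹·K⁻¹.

P = nRT/(V − nb) − a n²/V²
nRT/(V − nb) = (4.81)(0.08206)(376.5)/(0.915 − 4.81×0.0167) = 148.61/0.83467 = 178.05 atm
a n²/V² = (0.202)(4.81)²/(0.915)² = 5.5821 atm
P = 178.05 − 5.5821 = 172.5 atm

P ≈ 172.5 atm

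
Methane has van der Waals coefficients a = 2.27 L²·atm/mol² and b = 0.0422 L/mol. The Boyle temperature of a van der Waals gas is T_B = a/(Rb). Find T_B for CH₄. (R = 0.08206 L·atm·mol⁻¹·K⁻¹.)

T_B ≈ 655.5 K

For a van der Waals gas the second virial coefficient B₂ = b − a/(RT) vanishes at T_B = a/(Rb).
T_B = 2.27/(0.08206×0.0422) = 2.27/0.0034629 = 655.5 K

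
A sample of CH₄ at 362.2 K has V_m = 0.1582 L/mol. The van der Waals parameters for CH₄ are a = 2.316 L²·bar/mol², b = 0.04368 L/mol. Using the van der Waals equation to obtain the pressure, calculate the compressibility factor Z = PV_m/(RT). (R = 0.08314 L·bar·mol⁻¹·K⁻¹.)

P = RT/(V_m − b) − a/V_m² = (0.08314)(362.2)/(0.1582 − 0.04368) − 2.316/(0.1582)²
  = 30.113/0.11452 − 92.539 = 262.95 − 92.539 = 170.41 bar
Z = PV_m/(RT) = (170.41)(0.1582)/((0.08314)(362.2)) = 26.959/30.113 = 0.8953

Z ≈ 0.8953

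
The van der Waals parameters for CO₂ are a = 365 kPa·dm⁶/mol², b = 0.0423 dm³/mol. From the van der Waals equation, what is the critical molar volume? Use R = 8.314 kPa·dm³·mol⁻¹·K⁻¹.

For a van der Waals gas, V_m,c = 3b.
V_m,c = 3×0.0423 = 0.1269 dm³/mol

V_m,c ≈ 0.1269 dm³/mol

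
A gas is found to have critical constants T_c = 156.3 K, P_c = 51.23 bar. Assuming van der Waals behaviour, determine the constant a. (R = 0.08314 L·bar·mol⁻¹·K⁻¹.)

a ≈ 1.391 L²·bar/mol²

From T_c = 8a/(27Rb) and P_c = a/(27b²): a = 27 R² T_c²/(64 P_c).
a = 27×(0.08314)²×(156.3)²/(64×51.23) = 4559.3/3278.7 = 1.391 L²·bar/mol²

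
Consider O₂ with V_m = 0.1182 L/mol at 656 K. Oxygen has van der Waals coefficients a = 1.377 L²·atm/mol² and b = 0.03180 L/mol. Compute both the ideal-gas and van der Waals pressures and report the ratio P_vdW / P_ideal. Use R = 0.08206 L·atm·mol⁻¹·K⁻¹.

Ideal: P_ideal = RT/V_m = (0.08206)(656)/0.1182 = 455.426 atm
vdW: P = RT/(V_m − b) − a/V_m² = 53.8314/0.0864000 − 1.377/0.0139712 = 623.049 − 98.5599 = 524.489 atm
Ratio = 524.489/455.426 = 1.152

P_vdW / P_ideal ≈ 1.152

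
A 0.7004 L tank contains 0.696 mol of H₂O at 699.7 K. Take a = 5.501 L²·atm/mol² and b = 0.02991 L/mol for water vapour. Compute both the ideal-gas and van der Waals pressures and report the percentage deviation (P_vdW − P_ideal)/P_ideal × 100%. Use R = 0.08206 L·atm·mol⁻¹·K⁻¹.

-6.46 %

Ideal: P_ideal = nRT/V = (0.696)(0.08206)(699.7)/0.7004 = 57.0567 atm
vdW: P = nRT/(V − nb) − a n²/V² = 39.9625/0.679583 − 2.66477/0.490560 = 58.8044 − 5.43210 = 53.3723 atm
% deviation = (53.3723 − 57.0567)/57.0567 × 100% = -6.46%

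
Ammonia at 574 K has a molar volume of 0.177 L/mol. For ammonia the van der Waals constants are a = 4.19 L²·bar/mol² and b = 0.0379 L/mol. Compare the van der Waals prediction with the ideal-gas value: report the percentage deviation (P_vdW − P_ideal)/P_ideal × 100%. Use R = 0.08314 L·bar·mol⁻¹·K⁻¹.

-22.36 %

Ideal: P_ideal = RT/V_m = (0.08314)(574)/0.177 = 269.618 bar
vdW: P = RT/(V_m − b) − a/V_m² = 47.7224/0.139100 − 4.19/0.0313290 = 343.080 − 133.742 = 209.338 bar
% deviation = (209.338 − 269.618)/269.618 × 100% = -22.36%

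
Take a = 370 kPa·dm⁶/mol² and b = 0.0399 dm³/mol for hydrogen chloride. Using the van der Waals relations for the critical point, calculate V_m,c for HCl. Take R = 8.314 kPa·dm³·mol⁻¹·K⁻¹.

V_m,c ≈ 0.1197 dm³/mol

For a van der Waals gas, V_m,c = 3b.
V_m,c = 3×0.0399 = 0.1197 dm³/mol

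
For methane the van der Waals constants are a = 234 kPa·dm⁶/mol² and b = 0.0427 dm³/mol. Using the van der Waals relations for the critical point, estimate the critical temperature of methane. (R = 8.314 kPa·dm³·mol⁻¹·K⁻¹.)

T_c ≈ 195.3 K

For a van der Waals gas, T_c = 8a/(27Rb).
T_c = 8×234/(27×8.314×0.0427) = 1872.0/9.5852 = 195.3 K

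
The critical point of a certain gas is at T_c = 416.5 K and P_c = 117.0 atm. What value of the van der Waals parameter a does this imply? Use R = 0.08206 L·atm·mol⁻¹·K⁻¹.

a ≈ 4.212 L²·atm/mol²

From T_c = 8a/(27Rb) and P_c = a/(27b²): a = 27 R² T_c²/(64 P_c).
a = 27×(0.08206)²×(416.5)²/(64×117.0) = 31540/7488.0 = 4.212 L²·atm/mol²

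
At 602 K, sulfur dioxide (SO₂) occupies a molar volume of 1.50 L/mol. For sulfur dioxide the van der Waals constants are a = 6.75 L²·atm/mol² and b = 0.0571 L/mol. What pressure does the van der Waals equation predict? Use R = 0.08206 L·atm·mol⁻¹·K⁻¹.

P ≈ 31.24 atm

P = RT/(V_m − b) − a/V_m²
RT/(V_m − b) = (0.08206)(602)/(1.50 − 0.0571) = 49.400/1.4429 = 34.237 atm
a/V_m² = 6.75/(1.50)² = 3.0000 atm
P = 34.237 − 3.0000 = 31.24 atm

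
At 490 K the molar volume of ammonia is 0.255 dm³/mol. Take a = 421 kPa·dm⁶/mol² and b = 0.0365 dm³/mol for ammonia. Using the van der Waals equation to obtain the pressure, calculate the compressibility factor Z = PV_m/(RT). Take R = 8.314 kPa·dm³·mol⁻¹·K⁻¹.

Z ≈ 0.7618

P = RT/(V_m − b) − a/V_m² = (8.314)(490)/(0.255 − 0.0365) − 421/(0.255)²
  = 4073.9/0.21850 − 6474.4 = 18645 − 6474.4 = 12171 kPa
Z = PV_m/(RT) = (12171)(0.255)/((8.314)(490)) = 3103.6/4073.9 = 0.7618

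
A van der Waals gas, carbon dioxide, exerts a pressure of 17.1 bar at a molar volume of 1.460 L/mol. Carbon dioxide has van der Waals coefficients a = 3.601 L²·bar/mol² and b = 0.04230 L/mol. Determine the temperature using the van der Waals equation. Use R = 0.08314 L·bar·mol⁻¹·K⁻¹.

T ≈ 320.4 K

T = (P + a/V_m²)(V_m − b)/R
P + a/V_m² = 17.1 + 3.601/(1.460)² = 18.789 bar
V_m − b = 1.460 − 0.04230 = 1.4177 L/mol
T = (18.789)(1.4177)/0.08314 = 320.4 K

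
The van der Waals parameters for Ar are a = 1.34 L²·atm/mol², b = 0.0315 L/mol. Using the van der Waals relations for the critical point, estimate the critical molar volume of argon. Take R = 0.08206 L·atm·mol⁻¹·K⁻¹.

For a van der Waals gas, V_m,c = 3b.
V_m,c = 3×0.0315 = 0.09450 L/mol

V_m,c ≈ 0.09450 L/mol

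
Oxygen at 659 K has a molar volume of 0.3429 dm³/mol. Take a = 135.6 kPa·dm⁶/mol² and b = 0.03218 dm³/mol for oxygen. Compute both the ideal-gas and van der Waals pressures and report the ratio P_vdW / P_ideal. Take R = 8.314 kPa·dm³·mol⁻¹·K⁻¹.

P_vdW / P_ideal ≈ 1.031

Ideal: P_ideal = RT/V_m = (8.314)(659)/0.3429 = 15978.2 kPa
vdW: P = RT/(V_m − b) − a/V_m² = 5478.93/0.310720 − 135.6/0.117580 = 17633.0 − 1153.26 = 16479.7 kPa
Ratio = 16479.7/15978.2 = 1.031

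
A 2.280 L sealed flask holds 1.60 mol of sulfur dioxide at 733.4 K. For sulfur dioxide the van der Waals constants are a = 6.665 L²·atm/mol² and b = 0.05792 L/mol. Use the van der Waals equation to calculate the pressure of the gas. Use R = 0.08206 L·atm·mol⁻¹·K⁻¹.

P = nRT/(V − nb) − a n²/V²
nRT/(V − nb) = (1.60)(0.08206)(733.4)/(2.280 − 1.60×0.05792) = 96.292/2.1873 = 44.023 atm
a n²/V² = (6.665)(1.60)²/(2.280)² = 3.2822 atm
P = 44.023 − 3.2822 = 40.74 atm

P ≈ 40.74 atm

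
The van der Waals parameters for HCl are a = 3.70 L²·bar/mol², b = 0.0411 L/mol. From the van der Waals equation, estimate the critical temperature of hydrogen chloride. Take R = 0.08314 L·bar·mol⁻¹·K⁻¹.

For a van der Waals gas, T_c = 8a/(27Rb).
T_c = 8×3.70/(27×0.08314×0.0411) = 29.600/0.092260 = 320.8 K

T_c ≈ 320.8 K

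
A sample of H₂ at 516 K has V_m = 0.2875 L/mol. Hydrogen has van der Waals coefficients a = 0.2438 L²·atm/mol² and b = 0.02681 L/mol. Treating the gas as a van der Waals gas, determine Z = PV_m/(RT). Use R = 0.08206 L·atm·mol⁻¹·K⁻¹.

Z ≈ 1.083

P = RT/(V_m − b) − a/V_m² = (0.08206)(516)/(0.2875 − 0.02681) − 0.2438/(0.2875)²
  = 42.343/0.26069 − 2.9496 = 162.43 − 2.9496 = 159.48 atm
Z = PV_m/(RT) = (159.48)(0.2875)/((0.08206)(516)) = 45.851/42.343 = 1.083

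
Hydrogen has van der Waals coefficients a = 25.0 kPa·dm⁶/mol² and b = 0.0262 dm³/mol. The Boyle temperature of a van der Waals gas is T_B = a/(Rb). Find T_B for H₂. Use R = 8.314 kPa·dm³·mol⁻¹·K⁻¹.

For a van der Waals gas the second virial coefficient B₂ = b − a/(RT) vanishes at T_B = a/(Rb).
T_B = 25.0/(8.314×0.0262) = 25.0/0.21783 = 114.8 K

T_B ≈ 114.8 K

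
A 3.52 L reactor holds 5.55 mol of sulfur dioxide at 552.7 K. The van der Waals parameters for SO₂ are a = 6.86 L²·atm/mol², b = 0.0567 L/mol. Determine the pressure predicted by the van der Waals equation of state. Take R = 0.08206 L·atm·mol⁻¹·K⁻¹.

P = nRT/(V − nb) − a n²/V²
nRT/(V − nb) = (5.55)(0.08206)(552.7)/(3.52 − 5.55×0.0567) = 251.72/3.2053 = 78.532 atm
a n²/V² = (6.86)(5.55)²/(3.52)² = 17.054 atm
P = 78.532 − 17.054 = 61.48 atm

P ≈ 61.48 atm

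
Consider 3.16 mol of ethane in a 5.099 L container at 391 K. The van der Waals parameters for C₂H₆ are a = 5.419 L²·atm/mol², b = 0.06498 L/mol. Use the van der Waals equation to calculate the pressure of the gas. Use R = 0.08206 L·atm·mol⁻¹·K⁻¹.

P = nRT/(V − nb) − a n²/V²
nRT/(V − nb) = (3.16)(0.08206)(391)/(5.099 − 3.16×0.06498) = 101.39/4.8937 = 20.718 atm
a n²/V² = (5.419)(3.16)²/(5.099)² = 2.0812 atm
P = 20.718 − 2.0812 = 18.64 atm

P ≈ 18.64 atm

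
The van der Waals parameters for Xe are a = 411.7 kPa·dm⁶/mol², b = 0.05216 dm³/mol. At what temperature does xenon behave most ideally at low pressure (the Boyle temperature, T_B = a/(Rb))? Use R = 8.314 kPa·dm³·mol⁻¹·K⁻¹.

For a van der Waals gas the second virial coefficient B₂ = b − a/(RT) vanishes at T_B = a/(Rb).
T_B = 411.7/(8.314×0.05216) = 411.7/0.43366 = 949.4 K

T_B ≈ 949.4 K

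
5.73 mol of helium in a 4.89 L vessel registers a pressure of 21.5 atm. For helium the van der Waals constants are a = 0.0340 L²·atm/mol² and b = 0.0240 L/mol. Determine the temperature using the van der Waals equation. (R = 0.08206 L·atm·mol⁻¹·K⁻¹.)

T ≈ 217.8 K

T = (P + a n²/V²)(V − nb)/(nR)
P + a n²/V² = 21.5 + (0.0340)(5.73)²/(4.89)² = 21.547 atm
V − nb = 4.89 − (5.73)(0.0240) = 4.7525 L
T = (21.547)(4.7525)/((5.73)(0.08206)) = 217.8 K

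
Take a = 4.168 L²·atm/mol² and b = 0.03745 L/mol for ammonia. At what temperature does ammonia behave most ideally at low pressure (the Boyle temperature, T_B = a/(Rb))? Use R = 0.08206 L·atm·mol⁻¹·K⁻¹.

For a van der Waals gas the second virial coefficient B₂ = b − a/(RT) vanishes at T_B = a/(Rb).
T_B = 4.168/(0.08206×0.03745) = 4.168/0.0030731 = 1356 K

T_B ≈ 1356 K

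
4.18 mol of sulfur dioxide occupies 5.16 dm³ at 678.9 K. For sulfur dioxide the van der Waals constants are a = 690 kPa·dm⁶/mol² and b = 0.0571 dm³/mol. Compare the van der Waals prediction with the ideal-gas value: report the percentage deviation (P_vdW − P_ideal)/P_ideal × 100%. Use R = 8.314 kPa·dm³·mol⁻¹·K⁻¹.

Ideal: P_ideal = nRT/V = (4.18)(8.314)(678.9)/5.16 = 4572.38 kPa
vdW: P = nRT/(V − nb) − a n²/V² = 23593.5/4.92132 − 12056.0/26.6256 = 4794.14 − 452.797 = 4341.34 kPa
% deviation = (4341.34 − 4572.38)/4572.38 × 100% = -5.05%

-5.05 %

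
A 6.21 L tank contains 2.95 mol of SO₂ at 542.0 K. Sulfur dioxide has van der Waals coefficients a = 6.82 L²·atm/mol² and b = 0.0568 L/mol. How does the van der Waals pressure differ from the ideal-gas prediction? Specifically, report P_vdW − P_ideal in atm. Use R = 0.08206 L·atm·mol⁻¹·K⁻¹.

Ideal: P_ideal = nRT/V = (2.95)(0.08206)(542.0)/6.21 = 21.1281 atm
vdW: P = nRT/(V − nb) − a n²/V² = 131.206/6.04244 − 59.3511/38.5641 = 21.7141 − 1.53902 = 20.1751 atm
ΔP = 20.1751 − 21.1281 = -0.953 atm

ΔP ≈ -0.953 atm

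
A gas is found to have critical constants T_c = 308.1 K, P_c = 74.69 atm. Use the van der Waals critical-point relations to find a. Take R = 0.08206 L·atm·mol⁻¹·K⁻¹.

From T_c = 8a/(27Rb) and P_c = a/(27b²): a = 27 R² T_c²/(64 P_c).
a = 27×(0.08206)²×(308.1)²/(64×74.69) = 17259/4780.2 = 3.611 L²·atm/mol²

a ≈ 3.611 L²·atm/mol²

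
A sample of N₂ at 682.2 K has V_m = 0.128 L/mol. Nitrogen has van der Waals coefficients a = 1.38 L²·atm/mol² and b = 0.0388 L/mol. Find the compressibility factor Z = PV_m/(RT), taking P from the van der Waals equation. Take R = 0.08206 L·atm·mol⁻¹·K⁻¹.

Z ≈ 1.242

P = RT/(V_m − b) − a/V_m² = (0.08206)(682.2)/(0.128 − 0.0388) − 1.38/(0.128)²
  = 55.981/0.089200 − 84.229 = 627.59 − 84.229 = 543.36 atm
Z = PV_m/(RT) = (543.36)(0.128)/((0.08206)(682.2)) = 69.550/55.981 = 1.242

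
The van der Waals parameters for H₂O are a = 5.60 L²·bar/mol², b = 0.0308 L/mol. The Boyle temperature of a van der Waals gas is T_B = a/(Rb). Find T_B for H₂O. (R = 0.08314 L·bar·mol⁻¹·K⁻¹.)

For a van der Waals gas the second virial coefficient B₂ = b − a/(RT) vanishes at T_B = a/(Rb).
T_B = 5.60/(0.08314×0.0308) = 5.60/0.0025607 = 2187 K

T_B ≈ 2187 K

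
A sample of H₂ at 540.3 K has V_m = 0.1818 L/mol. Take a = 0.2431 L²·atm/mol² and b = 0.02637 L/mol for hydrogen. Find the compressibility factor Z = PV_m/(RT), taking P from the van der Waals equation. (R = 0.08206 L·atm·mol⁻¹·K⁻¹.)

Z ≈ 1.139

P = RT/(V_m − b) − a/V_m² = (0.08206)(540.3)/(0.1818 − 0.02637) − 0.2431/(0.1818)²
  = 44.337/0.15543 − 7.3552 = 285.25 − 7.3552 = 277.89 atm
Z = PV_m/(RT) = (277.89)(0.1818)/((0.08206)(540.3)) = 50.520/44.337 = 1.139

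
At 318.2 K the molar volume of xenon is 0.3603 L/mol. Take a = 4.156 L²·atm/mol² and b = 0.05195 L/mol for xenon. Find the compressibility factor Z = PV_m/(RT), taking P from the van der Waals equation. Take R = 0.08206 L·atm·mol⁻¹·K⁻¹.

Z ≈ 0.7267

P = RT/(V_m − b) − a/V_m² = (0.08206)(318.2)/(0.3603 − 0.05195) − 4.156/(0.3603)²
  = 26.111/0.30835 − 32.015 = 84.680 − 32.015 = 52.665 atm
Z = PV_m/(RT) = (52.665)(0.3603)/((0.08206)(318.2)) = 18.975/26.111 = 0.7267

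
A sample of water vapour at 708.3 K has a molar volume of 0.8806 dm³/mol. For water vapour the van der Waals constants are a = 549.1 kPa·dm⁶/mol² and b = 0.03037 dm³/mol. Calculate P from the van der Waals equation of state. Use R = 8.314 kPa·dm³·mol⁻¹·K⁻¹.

P = RT/(V_m − b) − a/V_m²
RT/(V_m − b) = (8.314)(708.3)/(0.8806 − 0.03037) = 5888.8/0.85023 = 6926.1 kPa
a/V_m² = 549.1/(0.8806)² = 708.10 kPa
P = 6926.1 − 708.10 = 6218 kPa

P ≈ 6218 kPa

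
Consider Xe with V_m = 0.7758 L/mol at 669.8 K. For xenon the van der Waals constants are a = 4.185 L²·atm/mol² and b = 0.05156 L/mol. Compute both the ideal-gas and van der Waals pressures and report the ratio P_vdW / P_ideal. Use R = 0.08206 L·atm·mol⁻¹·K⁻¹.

P_vdW / P_ideal ≈ 0.9730

Ideal: P_ideal = RT/V_m = (0.08206)(669.8)/0.7758 = 70.8479 atm
vdW: P = RT/(V_m − b) − a/V_m² = 54.9638/0.724240 − 4.185/0.601866 = 75.8917 − 6.95338 = 68.9383 atm
Ratio = 68.9383/70.8479 = 0.9730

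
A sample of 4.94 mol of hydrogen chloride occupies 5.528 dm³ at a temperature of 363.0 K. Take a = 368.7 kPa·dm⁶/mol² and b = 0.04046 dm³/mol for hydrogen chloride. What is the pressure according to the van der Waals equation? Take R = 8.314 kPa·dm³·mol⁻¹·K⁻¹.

P = nRT/(V − nb) − a n²/V²
nRT/(V − nb) = (4.94)(8.314)(363.0)/(5.528 − 4.94×0.04046) = 14909/5.3281 = 2798.2 kPa
a n²/V² = (368.7)(4.94)²/(5.528)² = 294.44 kPa
P = 2798.2 − 294.44 = 2504 kPa

P ≈ 2504 kPa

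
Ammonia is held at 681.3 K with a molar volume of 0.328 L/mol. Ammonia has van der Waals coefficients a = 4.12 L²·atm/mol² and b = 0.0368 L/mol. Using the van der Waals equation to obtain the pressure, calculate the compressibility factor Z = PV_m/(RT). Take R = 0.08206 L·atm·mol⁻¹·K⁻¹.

P = RT/(V_m − b) − a/V_m² = (0.08206)(681.3)/(0.328 − 0.0368) − 4.12/(0.328)²
  = 55.907/0.29120 − 38.296 = 191.99 − 38.296 = 153.69 atm
Z = PV_m/(RT) = (153.69)(0.328)/((0.08206)(681.3)) = 50.410/55.907 = 0.9017

Z ≈ 0.9017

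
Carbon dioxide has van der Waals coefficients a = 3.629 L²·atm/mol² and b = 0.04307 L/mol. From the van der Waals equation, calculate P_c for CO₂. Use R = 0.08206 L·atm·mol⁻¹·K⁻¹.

For a van der Waals gas, P_c = a/(27b²).
P_c = 3.629/(27×(0.04307)²) = 3.629/0.050086 = 72.46 atm

P_c ≈ 72.46 atm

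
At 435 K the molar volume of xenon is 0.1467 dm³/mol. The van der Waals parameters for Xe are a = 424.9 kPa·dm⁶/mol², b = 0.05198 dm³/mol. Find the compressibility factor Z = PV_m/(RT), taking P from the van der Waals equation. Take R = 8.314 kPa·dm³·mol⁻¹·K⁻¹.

P = RT/(V_m − b) − a/V_m² = (8.314)(435)/(0.1467 − 0.05198) − 424.9/(0.1467)²
  = 3616.6/0.094720 − 19744 = 38182 − 19744 = 18438 kPa
Z = PV_m/(RT) = (18438)(0.1467)/((8.314)(435)) = 2704.9/3616.6 = 0.7479

Z ≈ 0.7479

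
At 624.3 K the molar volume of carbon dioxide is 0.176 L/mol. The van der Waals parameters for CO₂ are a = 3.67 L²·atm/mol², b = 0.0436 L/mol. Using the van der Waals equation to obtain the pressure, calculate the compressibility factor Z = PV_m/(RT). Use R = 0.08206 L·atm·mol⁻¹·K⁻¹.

P = RT/(V_m − b) − a/V_m² = (0.08206)(624.3)/(0.176 − 0.0436) − 3.67/(0.176)²
  = 51.230/0.13240 − 118.48 = 386.93 − 118.48 = 268.45 atm
Z = PV_m/(RT) = (268.45)(0.176)/((0.08206)(624.3)) = 47.247/51.230 = 0.9223

Z ≈ 0.9223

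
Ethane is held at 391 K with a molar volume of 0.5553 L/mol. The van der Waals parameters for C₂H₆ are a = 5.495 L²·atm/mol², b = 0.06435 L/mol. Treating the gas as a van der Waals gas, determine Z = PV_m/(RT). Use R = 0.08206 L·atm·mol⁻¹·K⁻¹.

Z ≈ 0.8227

P = RT/(V_m − b) − a/V_m² = (0.08206)(391)/(0.5553 − 0.06435) − 5.495/(0.5553)²
  = 32.085/0.49095 − 17.820 = 65.353 − 17.820 = 47.533 atm
Z = PV_m/(RT) = (47.533)(0.5553)/((0.08206)(391)) = 26.395/32.085 = 0.8227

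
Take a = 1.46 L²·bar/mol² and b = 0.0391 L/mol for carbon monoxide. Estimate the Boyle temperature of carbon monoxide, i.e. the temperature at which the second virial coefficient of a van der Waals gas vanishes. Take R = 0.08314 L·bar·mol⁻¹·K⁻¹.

T_B ≈ 449.1 K

For a van der Waals gas the second virial coefficient B₂ = b − a/(RT) vanishes at T_B = a/(Rb).
T_B = 1.46/(0.08314×0.0391) = 1.46/0.0032508 = 449.1 K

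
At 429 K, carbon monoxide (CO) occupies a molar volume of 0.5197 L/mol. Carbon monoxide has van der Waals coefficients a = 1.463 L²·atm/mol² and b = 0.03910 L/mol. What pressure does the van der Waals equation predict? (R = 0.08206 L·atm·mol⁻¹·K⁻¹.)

P ≈ 67.83 atm

P = RT/(V_m − b) − a/V_m²
RT/(V_m − b) = (0.08206)(429)/(0.5197 − 0.03910) = 35.204/0.48060 = 73.250 atm
a/V_m² = 1.463/(0.5197)² = 5.4168 atm
P = 73.250 − 5.4168 = 67.83 atm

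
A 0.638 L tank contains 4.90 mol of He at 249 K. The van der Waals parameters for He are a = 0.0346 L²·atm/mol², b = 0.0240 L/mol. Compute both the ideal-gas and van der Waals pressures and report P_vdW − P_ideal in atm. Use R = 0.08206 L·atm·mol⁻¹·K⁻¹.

ΔP ≈ 33.42 atm

Ideal: P_ideal = nRT/V = (4.90)(0.08206)(249)/0.638 = 156.930 atm
vdW: P = nRT/(V − nb) − a n²/V² = 100.121/0.520400 − 0.830746/0.407044 = 192.392 − 2.04092 = 190.351 atm
ΔP = 190.351 − 156.930 = 33.42 atm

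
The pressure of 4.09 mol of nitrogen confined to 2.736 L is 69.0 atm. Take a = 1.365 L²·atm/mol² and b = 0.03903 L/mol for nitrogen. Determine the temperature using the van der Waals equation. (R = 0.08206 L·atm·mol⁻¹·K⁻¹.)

T = (P + a n²/V²)(V − nb)/(nR)
P + a n²/V² = 69.0 + (1.365)(4.09)²/(2.736)² = 72.050 atm
V − nb = 2.736 − (4.09)(0.03903) = 2.5764 L
T = (72.050)(2.5764)/((4.09)(0.08206)) = 553.1 K

T ≈ 553.1 K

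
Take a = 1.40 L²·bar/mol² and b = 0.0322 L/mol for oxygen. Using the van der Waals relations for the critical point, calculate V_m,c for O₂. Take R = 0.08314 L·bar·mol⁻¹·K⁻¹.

V_m,c ≈ 0.09660 L/mol

For a van der Waals gas, V_m,c = 3b.
V_m,c = 3×0.0322 = 0.09660 L/mol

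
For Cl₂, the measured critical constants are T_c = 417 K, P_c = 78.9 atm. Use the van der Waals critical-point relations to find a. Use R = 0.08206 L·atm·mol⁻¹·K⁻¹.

a ≈ 6.261 L²·atm/mol²

From T_c = 8a/(27Rb) and P_c = a/(27b²): a = 27 R² T_c²/(64 P_c).
a = 27×(0.08206)²×(417)²/(64×78.9) = 31615/5049.6 = 6.261 L²·atm/mol²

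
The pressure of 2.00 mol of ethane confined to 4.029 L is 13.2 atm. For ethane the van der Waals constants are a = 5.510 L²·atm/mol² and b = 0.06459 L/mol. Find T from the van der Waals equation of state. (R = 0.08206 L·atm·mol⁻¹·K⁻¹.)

T ≈ 345.9 K

T = (P + a n²/V²)(V − nb)/(nR)
P + a n²/V² = 13.2 + (5.510)(2.00)²/(4.029)² = 14.558 atm
V − nb = 4.029 − (2.00)(0.06459) = 3.8998 L
T = (14.558)(3.8998)/((2.00)(0.08206)) = 345.9 K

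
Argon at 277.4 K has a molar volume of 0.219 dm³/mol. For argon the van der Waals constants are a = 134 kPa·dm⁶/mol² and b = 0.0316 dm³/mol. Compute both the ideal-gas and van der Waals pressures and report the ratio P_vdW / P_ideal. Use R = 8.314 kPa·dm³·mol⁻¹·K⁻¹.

Ideal: P_ideal = RT/V_m = (8.314)(277.4)/0.219 = 10531.1 kPa
vdW: P = RT/(V_m − b) − a/V_m² = 2306.30/0.187400 − 134/0.0479610 = 12306.8 − 2793.94 = 9512.9 kPa
Ratio = 9512.9/10531.1 = 0.9033

P_vdW / P_ideal ≈ 0.9033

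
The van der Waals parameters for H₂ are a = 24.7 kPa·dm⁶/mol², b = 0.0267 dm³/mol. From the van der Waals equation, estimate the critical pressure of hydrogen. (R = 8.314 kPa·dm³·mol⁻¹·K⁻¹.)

P_c ≈ 1283 kPa

For a van der Waals gas, P_c = a/(27b²).
P_c = 24.7/(27×(0.0267)²) = 24.7/0.019248 = 1283 kPa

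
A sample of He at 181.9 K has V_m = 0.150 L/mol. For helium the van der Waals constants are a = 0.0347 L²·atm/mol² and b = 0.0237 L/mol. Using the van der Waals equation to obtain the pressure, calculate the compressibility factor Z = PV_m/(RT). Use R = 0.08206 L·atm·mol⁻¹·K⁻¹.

P = RT/(V_m − b) − a/V_m² = (0.08206)(181.9)/(0.150 − 0.0237) − 0.0347/(0.150)²
  = 14.927/0.12630 − 1.5422 = 118.19 − 1.5422 = 116.65 atm
Z = PV_m/(RT) = (116.65)(0.150)/((0.08206)(181.9)) = 17.498/14.927 = 1.172

Z ≈ 1.172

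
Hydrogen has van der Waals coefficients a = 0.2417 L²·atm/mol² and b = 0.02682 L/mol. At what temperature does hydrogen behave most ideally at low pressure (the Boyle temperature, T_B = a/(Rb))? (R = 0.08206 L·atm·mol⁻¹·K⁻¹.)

T_B ≈ 109.8 K

For a van der Waals gas the second virial coefficient B₂ = b − a/(RT) vanishes at T_B = a/(Rb).
T_B = 0.2417/(0.08206×0.02682) = 0.2417/0.0022008 = 109.8 K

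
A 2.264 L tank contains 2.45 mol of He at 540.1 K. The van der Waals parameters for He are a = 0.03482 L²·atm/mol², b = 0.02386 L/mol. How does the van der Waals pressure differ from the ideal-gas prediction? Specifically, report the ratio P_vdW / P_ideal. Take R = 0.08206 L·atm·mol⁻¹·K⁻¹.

P_vdW / P_ideal ≈ 1.026

Ideal: P_ideal = nRT/V = (2.45)(0.08206)(540.1)/2.264 = 47.9618 atm
vdW: P = nRT/(V − nb) − a n²/V² = 108.585/2.20554 − 0.209007/5.12570 = 49.2328 − 0.0407763 = 49.1920 atm
Ratio = 49.1920/47.9618 = 1.026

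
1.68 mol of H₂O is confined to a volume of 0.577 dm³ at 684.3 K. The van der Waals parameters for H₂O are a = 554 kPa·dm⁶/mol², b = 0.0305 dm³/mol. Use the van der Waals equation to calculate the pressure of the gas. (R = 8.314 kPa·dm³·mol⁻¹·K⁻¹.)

P = nRT/(V − nb) − a n²/V²
nRT/(V − nb) = (1.68)(8.314)(684.3)/(0.577 − 1.68×0.0305) = 9558.0/0.52576 = 18179 kPa
a n²/V² = (554)(1.68)²/(0.577)² = 4696.5 kPa
P = 18179 − 4696.5 = 13483 kPa

P ≈ 13483 kPa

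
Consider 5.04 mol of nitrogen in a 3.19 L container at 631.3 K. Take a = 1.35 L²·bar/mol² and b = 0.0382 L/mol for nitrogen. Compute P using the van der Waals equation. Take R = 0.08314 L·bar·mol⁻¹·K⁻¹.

P = nRT/(V − nb) − a n²/V²
nRT/(V − nb) = (5.04)(0.08314)(631.3)/(3.19 − 5.04×0.0382) = 264.53/2.9975 = 88.250 bar
a n²/V² = (1.35)(5.04)²/(3.19)² = 3.3699 bar
P = 88.250 − 3.3699 = 84.88 bar

P ≈ 84.88 bar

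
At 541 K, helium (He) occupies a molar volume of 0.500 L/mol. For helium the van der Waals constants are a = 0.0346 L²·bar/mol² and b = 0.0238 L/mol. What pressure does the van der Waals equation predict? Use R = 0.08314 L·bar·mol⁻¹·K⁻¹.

P = RT/(V_m − b) − a/V_m²
RT/(V_m − b) = (0.08314)(541)/(0.500 − 0.0238) = 44.979/0.47620 = 94.454 bar
a/V_m² = 0.0346/(0.500)² = 0.13840 bar
P = 94.454 − 0.13840 = 94.32 bar

P ≈ 94.32 bar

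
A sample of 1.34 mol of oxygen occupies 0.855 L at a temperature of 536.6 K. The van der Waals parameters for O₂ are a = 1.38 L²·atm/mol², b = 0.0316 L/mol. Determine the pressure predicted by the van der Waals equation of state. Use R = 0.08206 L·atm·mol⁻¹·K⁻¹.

P ≈ 69.22 atm

P = nRT/(V − nb) − a n²/V²
nRT/(V − nb) = (1.34)(0.08206)(536.6)/(0.855 − 1.34×0.0316) = 59.005/0.81266 = 72.607 atm
a n²/V² = (1.38)(1.34)²/(0.855)² = 3.3897 atm
P = 72.607 − 3.3897 = 69.22 atm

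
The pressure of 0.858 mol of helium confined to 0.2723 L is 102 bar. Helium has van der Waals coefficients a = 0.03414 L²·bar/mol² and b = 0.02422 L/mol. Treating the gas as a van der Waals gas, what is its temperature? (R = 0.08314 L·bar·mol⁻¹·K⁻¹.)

T = (P + a n²/V²)(V − nb)/(nR)
P + a n²/V² = 102 + (0.03414)(0.858)²/(0.2723)² = 102.34 bar
V − nb = 0.2723 − (0.858)(0.02422) = 0.25152 L
T = (102.34)(0.25152)/((0.858)(0.08314)) = 360.8 K

T ≈ 360.8 K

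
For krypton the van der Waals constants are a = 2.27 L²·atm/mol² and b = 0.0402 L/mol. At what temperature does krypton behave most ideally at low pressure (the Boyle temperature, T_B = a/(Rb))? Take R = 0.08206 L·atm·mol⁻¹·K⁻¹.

For a van der Waals gas the second virial coefficient B₂ = b − a/(RT) vanishes at T_B = a/(Rb).
T_B = 2.27/(0.08206×0.0402) = 2.27/0.0032988 = 688.1 K

T_B ≈ 688.1 K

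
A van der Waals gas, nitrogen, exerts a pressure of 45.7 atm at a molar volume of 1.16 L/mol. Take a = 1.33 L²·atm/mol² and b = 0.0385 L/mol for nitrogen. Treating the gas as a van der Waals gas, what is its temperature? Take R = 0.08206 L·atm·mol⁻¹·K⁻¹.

T ≈ 638.1 K

T = (P + a/V_m²)(V_m − b)/R
P + a/V_m² = 45.7 + 1.33/(1.16)² = 46.688 atm
V_m − b = 1.16 − 0.0385 = 1.1215 L/mol
T = (46.688)(1.1215)/0.08206 = 638.1 K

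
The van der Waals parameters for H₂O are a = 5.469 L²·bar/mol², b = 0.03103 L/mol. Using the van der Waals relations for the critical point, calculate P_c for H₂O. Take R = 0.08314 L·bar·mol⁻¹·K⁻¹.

P_c ≈ 210.4 bar

For a van der Waals gas, P_c = a/(27b²).
P_c = 5.469/(27×(0.03103)²) = 5.469/0.025997 = 210.4 bar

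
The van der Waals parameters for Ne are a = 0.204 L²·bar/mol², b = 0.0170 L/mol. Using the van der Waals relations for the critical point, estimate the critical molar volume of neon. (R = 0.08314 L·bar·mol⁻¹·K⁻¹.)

V_m,c ≈ 0.05100 L/mol

For a van der Waals gas, V_m,c = 3b.
V_m,c = 3×0.0170 = 0.05100 L/mol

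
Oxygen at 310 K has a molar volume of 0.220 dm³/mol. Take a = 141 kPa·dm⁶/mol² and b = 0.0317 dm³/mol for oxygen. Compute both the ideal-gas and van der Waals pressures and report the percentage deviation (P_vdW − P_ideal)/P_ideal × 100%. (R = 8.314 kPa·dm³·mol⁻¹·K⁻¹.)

Ideal: P_ideal = RT/V_m = (8.314)(310)/0.220 = 11715.2 kPa
vdW: P = RT/(V_m − b) − a/V_m² = 2577.34/0.188300 − 141/0.0484000 = 13687.4 − 2913.22 = 10774.2 kPa
% deviation = (10774.2 − 11715.2)/11715.2 × 100% = -8.03%

-8.03 %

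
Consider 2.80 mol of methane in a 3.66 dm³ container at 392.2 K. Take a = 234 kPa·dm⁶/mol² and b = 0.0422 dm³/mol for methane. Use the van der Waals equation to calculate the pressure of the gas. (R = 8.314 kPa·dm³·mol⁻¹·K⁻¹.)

P ≈ 2441 kPa

P = nRT/(V − nb) − a n²/V²
nRT/(V − nb) = (2.80)(8.314)(392.2)/(3.66 − 2.80×0.0422) = 9130.1/3.5418 = 2577.8 kPa
a n²/V² = (234)(2.80)²/(3.66)² = 136.95 kPa
P = 2577.8 − 136.95 = 2441 kPa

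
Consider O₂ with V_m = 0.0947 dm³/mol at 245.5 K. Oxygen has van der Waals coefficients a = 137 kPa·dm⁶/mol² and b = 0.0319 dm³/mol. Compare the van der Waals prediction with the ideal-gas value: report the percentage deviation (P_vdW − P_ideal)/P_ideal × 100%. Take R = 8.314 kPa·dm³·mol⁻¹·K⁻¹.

-20.08 %

Ideal: P_ideal = RT/V_m = (8.314)(245.5)/0.0947 = 21553.2 kPa
vdW: P = RT/(V_m − b) − a/V_m² = 2041.09/0.0628000 − 137/0.00896809 = 32501.4 − 15276.4 = 17225.0 kPa
% deviation = (17225.0 − 21553.2)/21553.2 × 100% = -20.08%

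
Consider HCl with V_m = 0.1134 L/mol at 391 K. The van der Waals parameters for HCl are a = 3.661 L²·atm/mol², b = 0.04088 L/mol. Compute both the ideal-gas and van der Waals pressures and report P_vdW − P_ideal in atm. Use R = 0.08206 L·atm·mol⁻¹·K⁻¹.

Ideal: P_ideal = RT/V_m = (0.08206)(391)/0.1134 = 282.941 atm
vdW: P = RT/(V_m − b) − a/V_m² = 32.0855/0.0725200 − 3.661/0.0128596 = 442.437 − 284.690 = 157.747 atm
ΔP = 157.747 − 282.941 = -125.2 atm

ΔP ≈ -125.2 atm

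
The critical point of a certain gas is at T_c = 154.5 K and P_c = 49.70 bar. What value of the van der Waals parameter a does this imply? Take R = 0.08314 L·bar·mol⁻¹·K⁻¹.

a ≈ 1.401 L²·bar/mol²

From T_c = 8a/(27Rb) and P_c = a/(27b²): a = 27 R² T_c²/(64 P_c).
a = 27×(0.08314)²×(154.5)²/(64×49.70) = 4454.9/3180.8 = 1.401 L²·bar/mol²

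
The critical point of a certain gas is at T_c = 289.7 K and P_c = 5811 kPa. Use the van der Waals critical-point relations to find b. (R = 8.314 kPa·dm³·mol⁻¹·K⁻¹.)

b ≈ 0.05181 dm³/mol

From T_c = 8a/(27Rb) and P_c = a/(27b²): b = R T_c/(8 P_c).
b = (8.314)(289.7)/(8×5811) = 2408.6/46488 = 0.05181 dm³/mol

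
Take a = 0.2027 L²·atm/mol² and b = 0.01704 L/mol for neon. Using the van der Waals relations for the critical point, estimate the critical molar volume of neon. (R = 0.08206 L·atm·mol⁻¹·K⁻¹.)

For a van der Waals gas, V_m,c = 3b.
V_m,c = 3×0.01704 = 0.05112 L/mol

V_m,c ≈ 0.05112 L/mol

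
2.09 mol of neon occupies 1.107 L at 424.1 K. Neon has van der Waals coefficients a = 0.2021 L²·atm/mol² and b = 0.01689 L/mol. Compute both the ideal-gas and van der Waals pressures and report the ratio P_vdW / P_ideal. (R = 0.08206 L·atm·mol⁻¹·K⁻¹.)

P_vdW / P_ideal ≈ 1.022

Ideal: P_ideal = nRT/V = (2.09)(0.08206)(424.1)/1.107 = 65.7050 atm
vdW: P = nRT/(V − nb) − a n²/V² = 72.7354/1.07170 − 0.882793/1.22545 = 67.8692 − 0.720383 = 67.1488 atm
Ratio = 67.1488/65.7050 = 1.022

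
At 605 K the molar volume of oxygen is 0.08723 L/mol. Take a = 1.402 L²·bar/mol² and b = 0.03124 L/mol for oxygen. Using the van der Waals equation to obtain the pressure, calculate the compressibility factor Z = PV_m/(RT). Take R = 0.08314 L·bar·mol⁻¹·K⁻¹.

P = RT/(V_m − b) − a/V_m² = (0.08314)(605)/(0.08723 − 0.03124) − 1.402/(0.08723)²
  = 50.300/0.055990 − 184.25 = 898.37 − 184.25 = 714.12 bar
Z = PV_m/(RT) = (714.12)(0.08723)/((0.08314)(605)) = 62.293/50.300 = 1.238

Z ≈ 1.238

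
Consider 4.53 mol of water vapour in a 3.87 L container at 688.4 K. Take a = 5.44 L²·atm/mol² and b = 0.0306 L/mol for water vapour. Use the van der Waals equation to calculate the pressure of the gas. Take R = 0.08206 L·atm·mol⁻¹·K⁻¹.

P ≈ 61.13 atm

P = nRT/(V − nb) − a n²/V²
nRT/(V − nb) = (4.53)(0.08206)(688.4)/(3.87 − 4.53×0.0306) = 255.90/3.7314 = 68.580 atm
a n²/V² = (5.44)(4.53)²/(3.87)² = 7.4537 atm
P = 68.580 − 7.4537 = 61.13 atm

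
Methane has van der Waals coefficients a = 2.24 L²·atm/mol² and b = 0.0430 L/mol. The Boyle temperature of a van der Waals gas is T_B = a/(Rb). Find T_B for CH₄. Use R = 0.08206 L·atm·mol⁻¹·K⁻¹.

For a van der Waals gas the second virial coefficient B₂ = b − a/(RT) vanishes at T_B = a/(Rb).
T_B = 2.24/(0.08206×0.0430) = 2.24/0.0035286 = 634.8 K

T_B ≈ 634.8 K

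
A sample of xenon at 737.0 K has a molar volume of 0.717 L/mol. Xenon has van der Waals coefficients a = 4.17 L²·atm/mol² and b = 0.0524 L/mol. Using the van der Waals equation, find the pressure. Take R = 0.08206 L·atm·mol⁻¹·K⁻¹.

P ≈ 82.89 atm

P = RT/(V_m − b) − a/V_m²
RT/(V_m − b) = (0.08206)(737.0)/(0.717 − 0.0524) = 60.478/0.66460 = 90.999 atm
a/V_m² = 4.17/(0.717)² = 8.1114 atm
P = 90.999 − 8.1114 = 82.89 atm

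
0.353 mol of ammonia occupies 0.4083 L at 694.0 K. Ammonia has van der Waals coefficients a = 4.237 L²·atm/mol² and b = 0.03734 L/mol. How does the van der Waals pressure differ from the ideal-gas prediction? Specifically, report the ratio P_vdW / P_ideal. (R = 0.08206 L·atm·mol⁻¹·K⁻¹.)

Ideal: P_ideal = nRT/V = (0.353)(0.08206)(694.0)/0.4083 = 49.2364 atm
vdW: P = nRT/(V − nb) − a n²/V² = 20.1032/0.395119 − 0.527968/0.166709 = 50.8788 − 3.16700 = 47.7118 atm
Ratio = 47.7118/49.2364 = 0.9690

P_vdW / P_ideal ≈ 0.9690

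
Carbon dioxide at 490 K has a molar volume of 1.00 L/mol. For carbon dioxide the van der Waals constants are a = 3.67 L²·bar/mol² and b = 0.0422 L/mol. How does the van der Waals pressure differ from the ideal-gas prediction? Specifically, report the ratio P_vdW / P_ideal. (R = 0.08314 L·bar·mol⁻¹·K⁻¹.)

P_vdW / P_ideal ≈ 0.9540

Ideal: P_ideal = RT/V_m = (0.08314)(490)/1.00 = 40.7386 bar
vdW: P = RT/(V_m − b) − a/V_m² = 40.7386/0.957800 − 3.67/1.00000 = 42.5335 − 3.67000 = 38.8635 bar
Ratio = 38.8635/40.7386 = 0.9540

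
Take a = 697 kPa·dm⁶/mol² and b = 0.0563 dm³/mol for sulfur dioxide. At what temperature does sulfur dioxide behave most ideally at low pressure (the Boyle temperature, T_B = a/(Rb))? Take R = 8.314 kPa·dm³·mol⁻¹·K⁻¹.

For a van der Waals gas the second virial coefficient B₂ = b − a/(RT) vanishes at T_B = a/(Rb).
T_B = 697/(8.314×0.0563) = 697/0.46808 = 1489 K

T_B ≈ 1489 K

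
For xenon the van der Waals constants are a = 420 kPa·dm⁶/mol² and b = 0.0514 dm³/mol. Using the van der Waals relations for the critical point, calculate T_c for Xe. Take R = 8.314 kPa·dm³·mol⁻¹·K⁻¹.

For a van der Waals gas, T_c = 8a/(27Rb).
T_c = 8×420/(27×8.314×0.0514) = 3360.0/11.538 = 291.2 K

T_c ≈ 291.2 K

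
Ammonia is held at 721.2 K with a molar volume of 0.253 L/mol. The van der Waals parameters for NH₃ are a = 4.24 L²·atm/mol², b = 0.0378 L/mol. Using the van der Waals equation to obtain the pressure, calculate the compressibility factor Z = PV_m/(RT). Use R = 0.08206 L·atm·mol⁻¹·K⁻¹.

Z ≈ 0.8925

P = RT/(V_m − b) − a/V_m² = (0.08206)(721.2)/(0.253 − 0.0378) − 4.24/(0.253)²
  = 59.182/0.21520 − 66.241 = 275.01 − 66.241 = 208.77 atm
Z = PV_m/(RT) = (208.77)(0.253)/((0.08206)(721.2)) = 52.819/59.182 = 0.8925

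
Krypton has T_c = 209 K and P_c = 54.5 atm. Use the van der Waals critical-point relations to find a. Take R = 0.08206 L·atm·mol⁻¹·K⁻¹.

a ≈ 2.277 L²·atm/mol²

From T_c = 8a/(27Rb) and P_c = a/(27b²): a = 27 R² T_c²/(64 P_c).
a = 27×(0.08206)²×(209)²/(64×54.5) = 7941.8/3488.0 = 2.277 L²·atm/mol²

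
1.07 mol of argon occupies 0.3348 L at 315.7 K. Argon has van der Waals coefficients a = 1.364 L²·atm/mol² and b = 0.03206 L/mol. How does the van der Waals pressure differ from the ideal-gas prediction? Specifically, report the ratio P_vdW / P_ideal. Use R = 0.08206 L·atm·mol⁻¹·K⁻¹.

P_vdW / P_ideal ≈ 0.9459

Ideal: P_ideal = nRT/V = (1.07)(0.08206)(315.7)/0.3348 = 82.7951 atm
vdW: P = nRT/(V − nb) − a n²/V² = 27.7198/0.300496 − 1.56164/0.112091 = 92.2468 − 13.9319 = 78.3149 atm
Ratio = 78.3149/82.7951 = 0.9459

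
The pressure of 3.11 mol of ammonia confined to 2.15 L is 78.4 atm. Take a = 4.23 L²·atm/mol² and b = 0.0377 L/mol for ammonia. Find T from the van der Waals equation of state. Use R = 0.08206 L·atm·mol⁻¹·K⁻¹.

T = (P + a n²/V²)(V − nb)/(nR)
P + a n²/V² = 78.4 + (4.23)(3.11)²/(2.15)² = 87.251 atm
V − nb = 2.15 − (3.11)(0.0377) = 2.0328 L
T = (87.251)(2.0328)/((3.11)(0.08206)) = 695.0 K

T ≈ 695.0 K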